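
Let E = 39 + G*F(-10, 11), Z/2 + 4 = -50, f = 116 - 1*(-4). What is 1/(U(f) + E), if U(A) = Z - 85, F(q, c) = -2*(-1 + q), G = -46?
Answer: -1/1166 ≈ -0.00085763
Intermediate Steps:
f = 120 (f = 116 + 4 = 120)
F(q, c) = 2 - 2*q
Z = -108 (Z = -8 + 2*(-50) = -8 - 100 = -108)
U(A) = -193 (U(A) = -108 - 85 = -193)
E = -973 (E = 39 - 46*(2 - 2*(-10)) = 39 - 46*(2 + 20) = 39 - 46*22 = 39 - 1012 = -973)
1/(U(f) + E) = 1/(-193 - 973) = 1/(-1166) = -1/1166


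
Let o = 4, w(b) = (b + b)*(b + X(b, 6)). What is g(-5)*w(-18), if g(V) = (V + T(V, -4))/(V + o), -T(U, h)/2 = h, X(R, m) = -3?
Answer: -2268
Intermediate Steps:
w(b) = 2*b*(-3 + b) (w(b) = (b + b)*(b - 3) = (2*b)*(-3 + b) = 2*b*(-3 + b))
T(U, h) = -2*h
g(V) = (8 + V)/(4 + V) (g(V) = (V - 2*(-4))/(V + 4) = (V + 8)/(4 + V) = (8 + V)/(4 + V))
g(-5)*w(-18) = ((8 - 5)/(4 - 5))*(2*(-18)*(-3 - 18)) = (3/(-1))*(2*(-18)*(-21)) = -1*3*756 = -3*756 = -2268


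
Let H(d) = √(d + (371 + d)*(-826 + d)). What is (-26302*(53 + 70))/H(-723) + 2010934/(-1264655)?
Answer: -2010934/1264655 - 3235146*√21781/108905 ≈ -4385.7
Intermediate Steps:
H(d) = √(d + (-826 + d)*(371 + d))
(-26302*(53 + 70))/H(-723) + 2010934/(-1264655) = (-26302*(53 + 70))/(√(-306446 + (-723)² - 454*(-723))) + 2010934/(-1264655) = (-26302*123)/(√(-306446 + 522729 + 328242)) + 2010934*(-1/1264655) = -3235146*√21781/108905 - 2010934/1264655 = -2010934/1264655 - 3235146*√21781/108905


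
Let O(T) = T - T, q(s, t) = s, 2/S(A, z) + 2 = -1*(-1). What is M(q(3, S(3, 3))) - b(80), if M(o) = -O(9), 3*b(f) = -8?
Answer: 8/3 ≈ 2.6667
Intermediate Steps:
S(A, z) = -2 (S(A, z) = 2/(-2 - 1*(-1)) = 2/(-2 + 1) = 2/(-1) = 2*(-1) = -2)
O(T) = 0
b(f) = -8/3 (b(f) = (⅓)*(-8) = -8/3)
M(o) = 0 (M(o) = -1*0 = 0)
M(q(3, S(3, 3))) - b(80) = 0 - 1*(-8/3) = 0 + 8/3 = 8/3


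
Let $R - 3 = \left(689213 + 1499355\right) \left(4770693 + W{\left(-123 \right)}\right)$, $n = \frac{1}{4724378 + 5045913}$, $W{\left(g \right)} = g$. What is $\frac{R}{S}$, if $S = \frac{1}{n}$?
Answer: $\frac{614159814339}{574723} \approx 1.0686 \cdot 10^{6}$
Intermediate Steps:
$n = \frac{1}{9770291} \approx 1.0235 \cdot 10^{-7}$
$S = 9770291$ ($S = \frac{1}{\frac{1}{9770291}} = 9770291$)
$R = 10440716843763$ ($R = 3 + \left(689213 + 1499355\right) \left(4770693 - 123\right) = 3 + 2188568 \cdot 4770570 = 3 + 10440716843760 = 10440716843763$)
$\frac{R}{S} = \frac{10440716843763}{9770291} = 10440716843763 \cdot \frac{1}{9770291} = \frac{614159814339}{574723}$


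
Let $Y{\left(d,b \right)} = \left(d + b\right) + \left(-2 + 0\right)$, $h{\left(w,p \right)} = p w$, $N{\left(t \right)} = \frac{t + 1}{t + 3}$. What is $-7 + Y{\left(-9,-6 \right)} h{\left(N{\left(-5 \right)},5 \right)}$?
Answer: $-177$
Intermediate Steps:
$N{\left(t \right)} = \frac{1 + t}{3 + t}$
$Y{\left(d,b \right)} = -2 + b + d$ ($Y{\left(d,b \right)} = \left(b + d\right) - 2 = -2 + b + d$)
$-7 + Y{\left(-9,-6 \right)} h{\left(N{\left(-5 \right)},5 \right)} = -7 + \left(-2 - 6 - 9\right) 5 \frac{1 - 5}{3 - 5} = -7 - 17 \cdot 5 \frac{1}{-2} \left(-4\right) = -7 - 17 \cdot 5 \left(\left(- \frac{1}{2}\right) \left(-4\right)\right) = -7 - 17 \cdot 5 \cdot 2 = -7 - 170 = -177$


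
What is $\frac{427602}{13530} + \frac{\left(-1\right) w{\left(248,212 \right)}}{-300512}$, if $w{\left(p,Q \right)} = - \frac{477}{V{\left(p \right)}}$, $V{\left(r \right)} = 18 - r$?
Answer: $\frac{985163295511}{31172109760} \approx 31.604$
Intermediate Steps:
$w{\left(p,Q \right)} = - \frac{477}{18 - p}$
$\frac{427602}{13530} + \frac{\left(-1\right) w{\left(248,212 \right)}}{-300512} = \frac{427602}{13530} + \frac{\left(-1\right) \frac{477}{-18 + 248}}{-300512} = 427602 \cdot \frac{1}{13530} + - \frac{477}{230} \left(- \frac{1}{300512}\right) = \frac{71267}{2255} + - \frac{477}{230} \left(- \frac{1}{300512}\right) = \frac{71267}{2255} + \left(-1\right) \frac{477}{230} \left(- \frac{1}{300512}\right) = \frac{71267}{2255} - - \frac{477}{69117760} = \frac{71267}{2255} + \frac{477}{69117760} = \frac{985163295511}{31172109760}$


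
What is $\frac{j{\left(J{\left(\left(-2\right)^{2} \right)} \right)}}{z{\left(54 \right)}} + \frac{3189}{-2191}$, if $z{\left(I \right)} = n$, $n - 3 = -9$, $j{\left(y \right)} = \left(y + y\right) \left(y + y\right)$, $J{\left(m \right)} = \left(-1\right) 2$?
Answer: $- \frac{27095}{6573} \approx -4.1222$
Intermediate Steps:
$J{\left(m \right)} = -2$
$j{\left(y \right)} = 4 y^{2}$ ($j{\left(y \right)} = 2 y 2 y = 4 y^{2}$)
$n = -6$ ($n = 3 - 9 = -6$)
$z{\left(I \right)} = -6$
$\frac{j{\left(J{\left(\left(-2\right)^{2} \right)} \right)}}{z{\left(54 \right)}} + \frac{3189}{-2191} = \frac{4 \left(-2\right)^{2}}{-6} + \frac{3189}{-2191} = 4 \cdot 4 \left(- \frac{1}{6}\right) + 3189 \left(- \frac{1}{2191}\right) = 16 \left(- \frac{1}{6}\right) - \frac{3189}{2191} = - \frac{8}{3} - \frac{3189}{2191} = - \frac{27095}{6573}$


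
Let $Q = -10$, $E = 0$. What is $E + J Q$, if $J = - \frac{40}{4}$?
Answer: $100$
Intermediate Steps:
$J = -10$ ($J = \left(-40\right) \frac{1}{4} = -10$)
$E + J Q = 0 - -100 = 0 + 100 = 100$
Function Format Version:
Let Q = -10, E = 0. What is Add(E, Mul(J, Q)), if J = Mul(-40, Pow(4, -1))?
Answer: 100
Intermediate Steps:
J = -10 (J = Mul(-40, Rational(1, 4)) = -10)
Add(E, Mul(J, Q)) = Add(0, Mul(-10, -10)) = Add(0, 100) = 100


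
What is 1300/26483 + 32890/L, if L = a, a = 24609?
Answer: 69462890/50132319 ≈ 1.3856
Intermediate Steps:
L = 24609
1300/26483 + 32890/L = 1300/26483 + 32890/24609 = 1300*(1/26483) + 32890*(1/24609) = 1300/26483 + 2530/1893 = 69462890/50132319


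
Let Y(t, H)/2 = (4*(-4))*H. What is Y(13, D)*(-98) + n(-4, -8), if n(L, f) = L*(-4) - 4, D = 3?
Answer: 9420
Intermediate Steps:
Y(t, H) = -32*H (Y(t, H) = 2*((4*(-4))*H) = 2*(-16*H) = -32*H)
n(L, f) = -4 - 4*L (n(L, f) = -4*L - 4 = -4 - 4*L)
Y(13, D)*(-98) + n(-4, -8) = -32*3*(-98) + (-4 - 4*(-4)) = -96*(-98) + (-4 + 16) = 9408 + 12 = 9420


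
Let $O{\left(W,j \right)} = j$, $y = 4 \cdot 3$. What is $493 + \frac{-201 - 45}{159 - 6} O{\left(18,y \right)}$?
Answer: $\frac{8053}{17} \approx 473.71$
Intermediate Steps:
$y = 12$
$493 + \frac{-201 - 45}{159 - 6} O{\left(18,y \right)} = 493 + \frac{-201 - 45}{159 - 6} \cdot 12 = 493 + - \frac{246}{153} \cdot 12 = 493 + \left(-246\right) \frac{1}{153} \cdot 12 = 493 - \frac{328}{17} = \frac{8053}{17}$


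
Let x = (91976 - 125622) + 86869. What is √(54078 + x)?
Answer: √107301 ≈ 327.57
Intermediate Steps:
x = 53223 (x = -33646 + 86869 = 53223)
√(54078 + x) = √(54078 + 53223) = √107301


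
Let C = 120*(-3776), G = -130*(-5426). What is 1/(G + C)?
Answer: 1/252260 ≈ 3.9642e-6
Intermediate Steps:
G = 705380
C = -453120
1/(G + C) = 1/(705380 - 453120) = 1/252260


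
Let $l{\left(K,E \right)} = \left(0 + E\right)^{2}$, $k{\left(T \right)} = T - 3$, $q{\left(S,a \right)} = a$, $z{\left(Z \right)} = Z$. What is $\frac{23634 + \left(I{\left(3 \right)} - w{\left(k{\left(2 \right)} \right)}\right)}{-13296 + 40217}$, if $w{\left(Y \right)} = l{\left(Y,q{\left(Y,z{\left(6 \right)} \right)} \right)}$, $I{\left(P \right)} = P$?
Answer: $\frac{23601}{26921} \approx 0.87668$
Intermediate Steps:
$k{\left(T \right)} = -3 + T$
$l{\left(K,E \right)} = E^{2}$
$w{\left(Y \right)} = 36$ ($w{\left(Y \right)} = 6^{2} = 36$)
$\frac{23634 + \left(I{\left(3 \right)} - w{\left(k{\left(2 \right)} \right)}\right)}{-13296 + 40217} = \frac{23634 + \left(3 - 36\right)}{-13296 + 40217} = \frac{23634 + \left(3 - 36\right)}{26921} = \left(23634 - 33\right) \frac{1}{26921} = 23601 \cdot \frac{1}{26921} = \frac{23601}{26921}$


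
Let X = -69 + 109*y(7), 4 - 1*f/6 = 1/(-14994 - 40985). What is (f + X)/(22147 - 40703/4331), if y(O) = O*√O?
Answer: -3636667073/1789050662322 + 3304553*√7/95877954 ≈ 0.089156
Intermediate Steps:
y(O) = O^(3/2)
f = 1343502/55979 (f = 24 - 6/(-14994 - 40985) = 24 - 6/(-55979) = 24 - 6*(-1/55979) = 24 + 6/55979 = 1343502/55979 ≈ 24.000)
X = -69 + 763*√7 (X = -69 + 109*7^(3/2) = -69 + 109*(7*√7) = -69 + 763*√7 ≈ 1949.7)
(f + X)/(22147 - 40703/4331) = (1343502/55979 + (-69 + 763*√7))/(22147 - 40703/4331) = (-2519049/55979 + 763*√7)/(22147 - 40703*1/4331) = (-2519049/55979 + 763*√7)/(22147 - 40703/4331) = (-2519049/55979 + 763*√7)/(95877954/4331) = (-2519049/55979 + 763*√7)*(4331/95877954) = -3636667073/1789050662322 + 3304553*√7/95877954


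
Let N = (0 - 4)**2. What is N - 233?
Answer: -217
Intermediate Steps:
N = 16 (N = (-4)**2 = 16)
N - 233 = 16 - 233 = -217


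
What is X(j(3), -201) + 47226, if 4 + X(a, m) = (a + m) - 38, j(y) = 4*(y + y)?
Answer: 47007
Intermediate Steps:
j(y) = 8*y (j(y) = 4*(2*y) = 8*y)
X(a, m) = -42 + a + m (X(a, m) = -4 + ((a + m) - 38) = -4 + (-38 + a + m) = -42 + a + m)
X(j(3), -201) + 47226 = (-42 + 8*3 - 201) + 47226 = (-42 + 24 - 201) + 47226 = -219 + 47226 = 47007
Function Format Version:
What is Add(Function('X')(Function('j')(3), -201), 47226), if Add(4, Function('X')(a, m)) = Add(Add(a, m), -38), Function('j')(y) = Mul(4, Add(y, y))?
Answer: 47007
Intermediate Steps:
Function('j')(y) = Mul(8, y) (Function('j')(y) = Mul(4, Mul(2, y)) = Mul(8, y))
Function('X')(a, m) = Add(-42, a, m) (Function('X')(a, m) = Add(-4, Add(Add(a, m), -38)) = Add(-4, Add(-38, a, m)) = Add(-42, a, m))
Add(Function('X')(Function('j')(3), -201), 47226) = Add(Add(-42, Mul(8, 3), -201), 47226) = Add(Add(-42, 24, -201), 47226) = Add(-219, 47226) = 47007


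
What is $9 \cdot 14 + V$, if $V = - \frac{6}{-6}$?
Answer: $127$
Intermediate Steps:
$V = 1$ ($V = \left(-6\right) \left(- \frac{1}{6}\right) = 1$)
$9 \cdot 14 + V = 9 \cdot 14 + 1 = 126 + 1 = 127$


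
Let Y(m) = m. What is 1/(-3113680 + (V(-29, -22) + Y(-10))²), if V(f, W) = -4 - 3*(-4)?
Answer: -1/3113676 ≈ -3.2116e-7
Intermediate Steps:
V(f, W) = 8 (V(f, W) = -4 + 12 = 8)
1/(-3113680 + (V(-29, -22) + Y(-10))²) = 1/(-3113680 + (8 - 10)²) = 1/(-3113680 + (-2)²) = 1/(-3113680 + 4) = 1/(-3113676) = -1/3113676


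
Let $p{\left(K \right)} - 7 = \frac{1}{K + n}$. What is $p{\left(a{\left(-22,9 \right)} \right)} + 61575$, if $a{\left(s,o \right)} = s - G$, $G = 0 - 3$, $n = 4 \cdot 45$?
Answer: $\frac{9914703}{161} \approx 61582.0$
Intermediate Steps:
$n = 180$
$G = -3$ ($G = 0 - 3 = -3$)
$a{\left(s,o \right)} = 3 + s$ ($a{\left(s,o \right)} = s - -3 = s + 3 = 3 + s$)
$p{\left(K \right)} = 7 + \frac{1}{180 + K}$ ($p{\left(K \right)} = 7 + \frac{1}{K + 180} = 7 + \frac{1}{180 + K}$)
$p{\left(a{\left(-22,9 \right)} \right)} + 61575 = \frac{1261 + 7 \left(3 - 22\right)}{180 + \left(3 - 22\right)} + 61575 = \frac{1261 + 7 \left(-19\right)}{180 - 19} + 61575 = \frac{1261 - 133}{161} + 61575 = \frac{1}{161} \cdot 1128 + 61575 = \frac{1128}{161} + 61575 = \frac{9914703}{161}$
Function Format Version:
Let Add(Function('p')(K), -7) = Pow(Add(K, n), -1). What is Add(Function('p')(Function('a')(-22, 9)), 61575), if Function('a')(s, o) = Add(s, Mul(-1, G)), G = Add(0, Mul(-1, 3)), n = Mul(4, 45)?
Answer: Rational(9914703, 161) ≈ 61582.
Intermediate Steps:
n = 180
G = -3 (G = Add(0, -3) = -3)
Function('a')(s, o) = Add(3, s) (Function('a')(s, o) = Add(s, Mul(-1, -3)) = Add(s, 3) = Add(3, s))
Function('p')(K) = Add(7, Pow(Add(180, K), -1)) (Function('p')(K) = Add(7, Pow(Add(K, 180), -1)) = Add(7, Pow(Add(180, K), -1)))
Add(Function('p')(Function('a')(-22, 9)), 61575) = Add(Mul(Pow(Add(180, Add(3, -22)), -1), Add(1261, Mul(7, Add(3, -22)))), 61575) = Add(Mul(Pow(Add(180, -19), -1), Add(1261, Mul(7, -19))), 61575) = Add(Mul(Pow(161, -1), Add(1261, -133)), 61575) = Add(Mul(Rational(1, 161), 1128), 61575) = Add(Rational(1128, 161), 61575) = Rational(9914703, 161)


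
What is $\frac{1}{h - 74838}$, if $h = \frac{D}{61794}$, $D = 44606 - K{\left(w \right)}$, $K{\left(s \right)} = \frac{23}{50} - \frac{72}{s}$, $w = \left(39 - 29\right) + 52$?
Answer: $- \frac{95780700}{7167966886213} \approx -1.3362 \cdot 10^{-5}$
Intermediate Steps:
$w = 62$ ($w = 10 + 52 = 62$)
$K{\left(s \right)} = \frac{23}{50} - \frac{72}{s}$ ($K{\left(s \right)} = 23 \cdot \frac{1}{50} - \frac{72}{s} = \frac{23}{50} - \frac{72}{s}$)
$D = \frac{69140387}{1550}$ ($D = 44606 - \left(\frac{23}{50} - \frac{72}{62}\right) = 44606 - \left(\frac{23}{50} - \frac{36}{31}\right) = 44606 - - \frac{1087}{1550} = 44606 + \frac{1087}{1550} = \frac{69140387}{1550} \approx 44607.0$)
$h = \frac{69140387}{95780700}$ ($h = \frac{69140387}{1550 \cdot 61794} = \frac{69140387}{1550} \cdot \frac{1}{61794} = \frac{69140387}{95780700} \approx 0.72186$)
$\frac{1}{h - 74838} = \frac{1}{\frac{69140387}{95780700} - 74838} = \frac{1}{- \frac{7167966886213}{95780700}} = - \frac{95780700}{7167966886213}$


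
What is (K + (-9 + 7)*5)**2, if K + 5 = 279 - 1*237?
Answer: 729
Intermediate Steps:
K = 37 (K = -5 + (279 - 1*237) = -5 + (279 - 237) = -5 + 42 = 37)
(K + (-9 + 7)*5)**2 = (37 + (-9 + 7)*5)**2 = (37 - 2*5)**2 = (37 - 10)**2 = 27**2 = 729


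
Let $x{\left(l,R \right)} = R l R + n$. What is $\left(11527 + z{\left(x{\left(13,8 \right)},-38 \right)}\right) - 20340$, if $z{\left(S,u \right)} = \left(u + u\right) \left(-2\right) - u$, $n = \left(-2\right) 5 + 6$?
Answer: $-8623$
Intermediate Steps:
$n = -4$ ($n = -10 + 6 = -4$)
$x{\left(l,R \right)} = -4 + l R^{2}$ ($x{\left(l,R \right)} = R l R - 4 = l R^{2} - 4 = -4 + l R^{2}$)
$z{\left(S,u \right)} = - 5 u$ ($z{\left(S,u \right)} = 2 u \left(-2\right) - u = - 4 u - u = - 5 u$)
$\left(11527 + z{\left(x{\left(13,8 \right)},-38 \right)}\right) - 20340 = \left(11527 - -190\right) - 20340 = \left(11527 + 190\right) - 20340 = 11717 - 20340 = -8623$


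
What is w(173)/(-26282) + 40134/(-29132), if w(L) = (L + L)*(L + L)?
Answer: -1135592075/191411806 ≈ -5.9327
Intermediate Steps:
w(L) = 4*L² (w(L) = (2*L)*(2*L) = 4*L²)
w(173)/(-26282) + 40134/(-29132) = (4*173²)/(-26282) + 40134/(-29132) = (4*29929)*(-1/26282) + 40134*(-1/29132) = 119716*(-1/26282) - 20067/14566 = -59858/13141 - 20067/14566 = -1135592075/191411806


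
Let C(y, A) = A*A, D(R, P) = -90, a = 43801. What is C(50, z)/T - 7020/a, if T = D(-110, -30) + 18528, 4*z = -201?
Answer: -100450653/4307215136 ≈ -0.023321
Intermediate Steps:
z = -201/4 (z = (1/4)*(-201) = -201/4 ≈ -50.250)
T = 18438 (T = -90 + 18528 = 18438)
C(y, A) = A**2
C(50, z)/T - 7020/a = (-201/4)**2/18438 - 7020/43801 = (40401/16)*(1/18438) - 7020*1/43801 = 13467/98336 - 7020/43801 = -100450653/4307215136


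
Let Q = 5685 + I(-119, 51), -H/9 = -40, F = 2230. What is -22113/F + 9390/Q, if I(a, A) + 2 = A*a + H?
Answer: -10757319/28990 ≈ -371.07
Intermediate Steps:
H = 360 (H = -9*(-40) = 360)
I(a, A) = 358 + A*a (I(a, A) = -2 + (A*a + 360) = -2 + (360 + A*a) = 358 + A*a)
Q = -26 (Q = 5685 + (358 + 51*(-119)) = 5685 + (358 - 6069) = 5685 - 5711 = -26)
-22113/F + 9390/Q = -22113/2230 + 9390/(-26) = -22113*1/2230 + 9390*(-1/26) = -22113/2230 - 4695/13 = -10757319/28990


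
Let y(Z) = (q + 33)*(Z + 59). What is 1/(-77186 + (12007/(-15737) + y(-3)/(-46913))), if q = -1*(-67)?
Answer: -738269881/56984750446457 ≈ -1.2956e-5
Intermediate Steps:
q = 67
y(Z) = 5900 + 100*Z (y(Z) = (67 + 33)*(Z + 59) = 100*(59 + Z) = 5900 + 100*Z)
1/(-77186 + (12007/(-15737) + y(-3)/(-46913))) = 1/(-77186 + (12007/(-15737) + (5900 + 100*(-3))/(-46913))) = 1/(-77186 + (12007*(-1/15737) + (5900 - 300)*(-1/46913))) = 1/(-77186 + (-12007/15737 + 5600*(-1/46913))) = 1/(-77186 + (-12007/15737 - 5600/46913)) = 1/(-77186 - 651411591/738269881) = 1/(-56984750446457/738269881) = -738269881/56984750446457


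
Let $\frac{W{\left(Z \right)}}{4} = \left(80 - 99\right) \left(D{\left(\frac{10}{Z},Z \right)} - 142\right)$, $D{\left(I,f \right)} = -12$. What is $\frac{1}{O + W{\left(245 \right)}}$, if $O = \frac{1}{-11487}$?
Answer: $\frac{11487}{134443847} \approx 8.5441 \cdot 10^{-5}$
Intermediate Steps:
$W{\left(Z \right)} = 11704$ ($W{\left(Z \right)} = 4 \left(80 - 99\right) \left(-12 - 142\right) = 4 \left(\left(-19\right) \left(-154\right)\right) = 4 \cdot 2926 = 11704$)
$O = - \frac{1}{11487} \approx -8.7055 \cdot 10^{-5}$
$\frac{1}{O + W{\left(245 \right)}} = \frac{1}{- \frac{1}{11487} + 11704} = \frac{1}{\frac{134443847}{11487}} = \frac{11487}{134443847}$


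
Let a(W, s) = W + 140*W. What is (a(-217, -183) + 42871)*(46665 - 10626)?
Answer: 442342686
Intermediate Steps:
a(W, s) = 141*W
(a(-217, -183) + 42871)*(46665 - 10626) = (141*(-217) + 42871)*(46665 - 10626) = (-30597 + 42871)*36039 = 12274*36039 = 442342686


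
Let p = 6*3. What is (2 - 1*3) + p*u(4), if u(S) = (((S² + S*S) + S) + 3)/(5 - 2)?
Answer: 233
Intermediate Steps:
p = 18
u(S) = 1 + S/3 + 2*S²/3 (u(S) = (((S² + S²) + S) + 3)/3 = ((2*S² + S) + 3)*(⅓) = ((S + 2*S²) + 3)*(⅓) = (3 + S + 2*S²)*(⅓) = 1 + S/3 + 2*S²/3)
(2 - 1*3) + p*u(4) = (2 - 1*3) + 18*(1 + (⅓)*4 + (⅔)*4²) = (2 - 3) + 18*(1 + 4/3 + (⅔)*16) = -1 + 18*(1 + 4/3 + 32/3) = -1 + 18*13 = -1 + 234 = 233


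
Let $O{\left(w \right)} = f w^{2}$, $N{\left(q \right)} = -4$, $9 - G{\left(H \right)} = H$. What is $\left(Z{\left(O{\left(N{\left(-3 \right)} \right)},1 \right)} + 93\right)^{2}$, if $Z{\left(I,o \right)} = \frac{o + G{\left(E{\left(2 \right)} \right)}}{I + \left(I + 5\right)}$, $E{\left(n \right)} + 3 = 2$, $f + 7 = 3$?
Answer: $\frac{130599184}{15129} \approx 8632.4$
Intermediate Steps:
$f = -4$ ($f = -7 + 3 = -4$)
$E{\left(n \right)} = -1$ ($E{\left(n \right)} = -3 + 2 = -1$)
$G{\left(H \right)} = 9 - H$
$O{\left(w \right)} = - 4 w^{2}$
$Z{\left(I,o \right)} = \frac{10 + o}{5 + 2 I}$ ($Z{\left(I,o \right)} = \frac{o + \left(9 - -1\right)}{I + \left(I + 5\right)} = \frac{o + \left(9 + 1\right)}{I + \left(5 + I\right)} = \frac{o + 10}{5 + 2 I} = \frac{10 + o}{5 + 2 I}$)
$\left(Z{\left(O{\left(N{\left(-3 \right)} \right)},1 \right)} + 93\right)^{2} = \left(\frac{10 + 1}{5 + 2 \left(- 4 \left(-4\right)^{2}\right)} + 93\right)^{2} = \left(\frac{1}{5 + 2 \left(\left(-4\right) 16\right)} 11 + 93\right)^{2} = \left(\frac{1}{5 + 2 \left(-64\right)} 11 + 93\right)^{2} = \left(\frac{1}{5 - 128} \cdot 11 + 93\right)^{2} = \left(\frac{1}{-123} \cdot 11 + 93\right)^{2} = \left(\left(- \frac{1}{123}\right) 11 + 93\right)^{2} = \left(- \frac{11}{123} + 93\right)^{2} = \left(\frac{11428}{123}\right)^{2} = \frac{130599184}{15129}$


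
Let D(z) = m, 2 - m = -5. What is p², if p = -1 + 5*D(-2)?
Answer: 1156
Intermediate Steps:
m = 7 (m = 2 - 1*(-5) = 2 + 5 = 7)
D(z) = 7
p = 34 (p = -1 + 5*7 = -1 + 35 = 34)
p² = 34² = 1156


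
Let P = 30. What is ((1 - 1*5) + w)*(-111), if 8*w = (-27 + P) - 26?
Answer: 6105/8 ≈ 763.13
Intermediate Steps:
w = -23/8 (w = ((-27 + 30) - 26)/8 = (3 - 26)/8 = (1/8)*(-23) = -23/8 ≈ -2.8750)
((1 - 1*5) + w)*(-111) = ((1 - 1*5) - 23/8)*(-111) = ((1 - 5) - 23/8)*(-111) = (-4 - 23/8)*(-111) = -55/8*(-111) = 6105/8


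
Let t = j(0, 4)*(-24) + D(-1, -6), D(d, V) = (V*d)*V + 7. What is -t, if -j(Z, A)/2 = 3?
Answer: -115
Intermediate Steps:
j(Z, A) = -6 (j(Z, A) = -2*3 = -6)
D(d, V) = 7 + d*V² (D(d, V) = d*V² + 7 = 7 + d*V²)
t = 115 (t = -6*(-24) + (7 - 1*(-6)²) = 144 + (7 - 1*36) = 144 + (7 - 36) = 144 - 29 = 115)
-t = -1*115 = -115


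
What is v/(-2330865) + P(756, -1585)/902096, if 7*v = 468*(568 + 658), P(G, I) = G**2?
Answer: 61164020783/102212832995 ≈ 0.59840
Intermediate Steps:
v = 573768/7 (v = (468*(568 + 658))/7 = (468*1226)/7 = (1/7)*573768 = 573768/7 ≈ 81967.)
v/(-2330865) + P(756, -1585)/902096 = (573768/7)/(-2330865) + 756**2/902096 = (573768/7)*(-1/2330865) + 571536*(1/902096) = -63752/1812895 + 35721/56381 = 61164020783/102212832995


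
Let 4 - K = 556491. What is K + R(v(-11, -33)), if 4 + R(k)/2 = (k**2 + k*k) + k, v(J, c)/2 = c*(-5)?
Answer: -120235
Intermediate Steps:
v(J, c) = -10*c (v(J, c) = 2*(c*(-5)) = 2*(-5*c) = -10*c)
R(k) = -8 + 2*k + 4*k**2 (R(k) = -8 + 2*((k**2 + k*k) + k) = -8 + 2*((k**2 + k**2) + k) = -8 + 2*(2*k**2 + k) = -8 + 2*(k + 2*k**2) = -8 + (2*k + 4*k**2) = -8 + 2*k + 4*k**2)
K = -556487 (K = 4 - 1*556491 = 4 - 556491 = -556487)
K + R(v(-11, -33)) = -556487 + (-8 + 2*(-10*(-33)) + 4*(-10*(-33))**2) = -556487 + (-8 + 2*330 + 4*330**2) = -556487 + (-8 + 660 + 4*108900) = -556487 + (-8 + 660 + 435600) = -556487 + 436252 = -120235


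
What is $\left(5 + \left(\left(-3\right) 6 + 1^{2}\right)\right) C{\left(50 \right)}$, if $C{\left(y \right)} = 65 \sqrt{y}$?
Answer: $- 3900 \sqrt{2} \approx -5515.4$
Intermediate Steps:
$\left(5 + \left(\left(-3\right) 6 + 1^{2}\right)\right) C{\left(50 \right)} = \left(5 + \left(\left(-3\right) 6 + 1^{2}\right)\right) 65 \sqrt{50} = \left(5 + \left(-18 + 1\right)\right) 65 \cdot 5 \sqrt{2} = \left(5 - 17\right) 325 \sqrt{2} = - 12 \cdot 325 \sqrt{2} = - 3900 \sqrt{2}$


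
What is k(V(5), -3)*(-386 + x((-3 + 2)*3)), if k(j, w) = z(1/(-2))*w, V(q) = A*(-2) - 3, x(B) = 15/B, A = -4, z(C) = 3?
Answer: 3519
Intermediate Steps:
V(q) = 5 (V(q) = -4*(-2) - 3 = 8 - 3 = 5)
k(j, w) = 3*w
k(V(5), -3)*(-386 + x((-3 + 2)*3)) = (3*(-3))*(-386 + 15/(((-3 + 2)*3))) = -9*(-386 + 15/((-1*3))) = -9*(-386 + 15/(-3)) = -9*(-386 + 15*(-1/3)) = -9*(-386 - 5) = -9*(-391) = 3519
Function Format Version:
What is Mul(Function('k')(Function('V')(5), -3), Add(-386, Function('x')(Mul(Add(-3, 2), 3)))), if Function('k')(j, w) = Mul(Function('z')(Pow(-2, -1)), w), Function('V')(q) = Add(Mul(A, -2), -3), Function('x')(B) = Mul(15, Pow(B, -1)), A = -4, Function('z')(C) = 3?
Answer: 3519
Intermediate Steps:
Function('V')(q) = 5 (Function('V')(q) = Add(Mul(-4, -2), -3) = Add(8, -3) = 5)
Function('k')(j, w) = Mul(3, w)
Mul(Function('k')(Function('V')(5), -3), Add(-386, Function('x')(Mul(Add(-3, 2), 3)))) = Mul(Mul(3, -3), Add(-386, Mul(15, Pow(Mul(Add(-3, 2), 3), -1)))) = Mul(-9, Add(-386, Mul(15, Pow(Mul(-1, 3), -1)))) = Mul(-9, Add(-386, Mul(15, Pow(-3, -1)))) = Mul(-9, Add(-386, Mul(15, Rational(-1, 3)))) = Mul(-9, Add(-386, -5)) = Mul(-9, -391) = 3519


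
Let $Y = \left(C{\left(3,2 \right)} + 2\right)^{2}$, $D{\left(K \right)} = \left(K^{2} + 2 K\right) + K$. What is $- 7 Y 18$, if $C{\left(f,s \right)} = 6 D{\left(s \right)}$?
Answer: $-484344$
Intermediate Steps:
$D{\left(K \right)} = K^{2} + 3 K$
$C{\left(f,s \right)} = 6 s \left(3 + s\right)$
$Y = 3844$ ($Y = \left(6 \cdot 2 \left(3 + 2\right) + 2\right)^{2} = \left(6 \cdot 2 \cdot 5 + 2\right)^{2} = \left(60 + 2\right)^{2} = 62^{2} = 3844$)
$- 7 Y 18 = - 7 \cdot 3844 \cdot 18 = \left(-7\right) 69192 = -484344$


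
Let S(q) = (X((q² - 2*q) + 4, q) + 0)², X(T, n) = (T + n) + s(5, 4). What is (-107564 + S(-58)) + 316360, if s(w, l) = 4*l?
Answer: 12056160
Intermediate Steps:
X(T, n) = 16 + T + n (X(T, n) = (T + n) + 4*4 = (T + n) + 16 = 16 + T + n)
S(q) = (20 + q² - q)² (S(q) = ((16 + ((q² - 2*q) + 4) + q) + 0)² = ((16 + (4 + q² - 2*q) + q) + 0)² = ((20 + q² - q) + 0)² = (20 + q² - q)²)
(-107564 + S(-58)) + 316360 = (-107564 + (20 + (-58)² - 1*(-58))²) + 316360 = (-107564 + (20 + 3364 + 58)²) + 316360 = (-107564 + 3442²) + 316360 = (-107564 + 11847364) + 316360 = 11739800 + 316360 = 12056160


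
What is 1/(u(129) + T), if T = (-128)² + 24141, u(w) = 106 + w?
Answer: 1/40760 ≈ 2.4534e-5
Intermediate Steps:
T = 40525 (T = 16384 + 24141 = 40525)
1/(u(129) + T) = 1/((106 + 129) + 40525) = 1/(235 + 40525) = 1/40760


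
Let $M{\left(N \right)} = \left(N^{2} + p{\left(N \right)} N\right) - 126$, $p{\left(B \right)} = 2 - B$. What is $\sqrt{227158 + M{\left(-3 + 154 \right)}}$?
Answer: $\sqrt{227334} \approx 476.8$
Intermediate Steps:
$M{\left(N \right)} = -126 + N^{2} + N \left(2 - N\right)$ ($M{\left(N \right)} = \left(N^{2} + \left(2 - N\right) N\right) - 126 = \left(N^{2} + N \left(2 - N\right)\right) - 126 = -126 + N^{2} + N \left(2 - N\right)$)
$\sqrt{227158 + M{\left(-3 + 154 \right)}} = \sqrt{227158 - \left(126 - 2 \left(-3 + 154\right)\right)} = \sqrt{227158 + \left(-126 + 2 \cdot 151\right)} = \sqrt{227158 + \left(-126 + 302\right)} = \sqrt{227158 + 176} = \sqrt{227334}$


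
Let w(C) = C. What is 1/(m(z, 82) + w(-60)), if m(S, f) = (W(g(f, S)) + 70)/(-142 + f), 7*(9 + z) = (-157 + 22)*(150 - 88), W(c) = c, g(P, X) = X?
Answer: -420/17257 ≈ -0.024338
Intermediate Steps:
z = -8433/7 (z = -9 + ((-157 + 22)*(150 - 88))/7 = -9 + (-135*62)/7 = -9 + (⅐)*(-8370) = -9 - 8370/7 = -8433/7 ≈ -1204.7)
m(S, f) = (70 + S)/(-142 + f) (m(S, f) = (S + 70)/(-142 + f) = (70 + S)/(-142 + f))
1/(m(z, 82) + w(-60)) = 1/((70 - 8433/7)/(-142 + 82) - 60) = 1/(-7943/7/(-60) - 60) = 1/(-1/60*(-7943/7) - 60) = 1/(7943/420 - 60) = 1/(-17257/420) = -420/17257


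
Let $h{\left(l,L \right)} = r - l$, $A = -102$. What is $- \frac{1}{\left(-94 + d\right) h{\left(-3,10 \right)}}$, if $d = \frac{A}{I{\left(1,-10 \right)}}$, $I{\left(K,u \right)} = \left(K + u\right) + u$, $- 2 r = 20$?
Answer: $- \frac{19}{11788} \approx -0.0016118$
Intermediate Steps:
$r = -10$ ($r = \left(- \frac{1}{2}\right) 20 = -10$)
$h{\left(l,L \right)} = -10 - l$
$I{\left(K,u \right)} = K + 2 u$
$d = \frac{102}{19}$ ($d = - \frac{102}{1 + 2 \left(-10\right)} = - \frac{102}{1 - 20} = - \frac{102}{-19} = \left(-102\right) \left(- \frac{1}{19}\right) = \frac{102}{19} \approx 5.3684$)
$- \frac{1}{\left(-94 + d\right) h{\left(-3,10 \right)}} = - \frac{1}{\left(-94 + \frac{102}{19}\right) \left(-10 - -3\right)} = - \frac{1}{\left(- \frac{1684}{19}\right) \left(-10 + 3\right)} = - \frac{1}{\left(- \frac{1684}{19}\right) \left(-7\right)} = - \frac{1}{\frac{11788}{19}} = \left(-1\right) \frac{19}{11788} = - \frac{19}{11788}$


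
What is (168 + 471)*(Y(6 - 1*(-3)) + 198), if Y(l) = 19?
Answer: 138663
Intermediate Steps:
(168 + 471)*(Y(6 - 1*(-3)) + 198) = (168 + 471)*(19 + 198) = 639*217 = 138663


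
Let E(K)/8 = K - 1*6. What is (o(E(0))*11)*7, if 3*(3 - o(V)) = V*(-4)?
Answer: -4697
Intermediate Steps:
E(K) = -48 + 8*K (E(K) = 8*(K - 1*6) = 8*(K - 6) = 8*(-6 + K) = -48 + 8*K)
o(V) = 3 + 4*V/3 (o(V) = 3 - V*(-4)/3 = 3 - (-4)*V/3 = 3 + 4*V/3)
(o(E(0))*11)*7 = ((3 + 4*(-48 + 8*0)/3)*11)*7 = ((3 + 4*(-48 + 0)/3)*11)*7 = ((3 + (4/3)*(-48))*11)*7 = ((3 - 64)*11)*7 = -61*11*7 = -671*7 = -4697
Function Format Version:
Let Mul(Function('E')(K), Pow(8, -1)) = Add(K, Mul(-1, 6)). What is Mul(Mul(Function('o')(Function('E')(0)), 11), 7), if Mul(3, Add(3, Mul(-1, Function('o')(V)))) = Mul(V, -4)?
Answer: -4697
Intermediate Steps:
Function('E')(K) = Add(-48, Mul(8, K)) (Function('E')(K) = Mul(8, Add(K, Mul(-1, 6))) = Mul(8, Add(K, -6)) = Mul(8, Add(-6, K)) = Add(-48, Mul(8, K)))
Function('o')(V) = Add(3, Mul(Rational(4, 3), V)) (Function('o')(V) = Add(3, Mul(Rational(-1, 3), Mul(V, -4))) = Add(3, Mul(Rational(-1, 3), Mul(-4, V))) = Add(3, Mul(Rational(4, 3), V)))
Mul(Mul(Function('o')(Function('E')(0)), 11), 7) = Mul(Mul(Add(3, Mul(Rational(4, 3), Add(-48, Mul(8, 0)))), 11), 7) = Mul(Mul(Add(3, Mul(Rational(4, 3), Add(-48, 0))), 11), 7) = Mul(Mul(Add(3, Mul(Rational(4, 3), -48)), 11), 7) = Mul(Mul(Add(3, -64), 11), 7) = Mul(Mul(-61, 11), 7) = Mul(-671, 7) = -4697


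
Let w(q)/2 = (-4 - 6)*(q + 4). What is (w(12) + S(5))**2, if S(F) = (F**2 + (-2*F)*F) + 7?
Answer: 114244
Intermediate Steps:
w(q) = -80 - 20*q (w(q) = 2*((-4 - 6)*(q + 4)) = 2*(-10*(4 + q)) = 2*(-40 - 10*q) = -80 - 20*q)
S(F) = 7 - F**2 (S(F) = (F**2 - 2*F**2) + 7 = -F**2 + 7 = 7 - F**2)
(w(12) + S(5))**2 = ((-80 - 20*12) + (7 - 1*5**2))**2 = ((-80 - 240) + (7 - 1*25))**2 = (-320 + (7 - 25))**2 = (-320 - 18)**2 = (-338)**2 = 114244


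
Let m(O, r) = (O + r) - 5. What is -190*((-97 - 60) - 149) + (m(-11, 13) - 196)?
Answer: 57941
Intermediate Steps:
m(O, r) = -5 + O + r
-190*((-97 - 60) - 149) + (m(-11, 13) - 196) = -190*((-97 - 60) - 149) + ((-5 - 11 + 13) - 196) = -190*(-157 - 149) + (-3 - 196) = -190*(-306) - 199 = 58140 - 199 = 57941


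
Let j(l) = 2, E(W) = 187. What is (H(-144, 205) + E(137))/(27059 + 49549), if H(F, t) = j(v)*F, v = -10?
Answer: -101/76608 ≈ -0.0013184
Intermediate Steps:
H(F, t) = 2*F
(H(-144, 205) + E(137))/(27059 + 49549) = (2*(-144) + 187)/(27059 + 49549) = (-288 + 187)/76608 = -101*1/76608 = -101/76608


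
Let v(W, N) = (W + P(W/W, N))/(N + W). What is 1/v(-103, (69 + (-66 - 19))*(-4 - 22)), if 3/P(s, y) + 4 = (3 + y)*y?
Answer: -18185300/5984299 ≈ -3.0388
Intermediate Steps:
P(s, y) = 3/(-4 + y*(3 + y)) (P(s, y) = 3/(-4 + (3 + y)*y) = 3/(-4 + y*(3 + y)))
v(W, N) = (W + 3/(-4 + N**2 + 3*N))/(N + W)
1/v(-103, (69 + (-66 - 19))*(-4 - 22)) = 1/((3 - 103*(-4 + ((69 + (-66 - 19))*(-4 - 22))**2 + 3*((69 + (-66 - 19))*(-4 - 22))))/(((69 + (-66 - 19))*(-4 - 22) - 103)*(-4 + ((69 + (-66 - 19))*(-4 - 22))**2 + 3*((69 + (-66 - 19))*(-4 - 22))))) = 1/((3 - 103*(-4 + ((69 - 85)*(-26))**2 + 3*((69 - 85)*(-26))))/(((69 - 85)*(-26) - 103)*(-4 + ((69 - 85)*(-26))**2 + 3*((69 - 85)*(-26))))) = 1/((3 - 103*(-4 + (-16*(-26))**2 + 3*(-16*(-26))))/((-16*(-26) - 103)*(-4 + (-16*(-26))**2 + 3*(-16*(-26))))) = 1/((3 - 103*(-4 + 416**2 + 3*416))/((416 - 103)*(-4 + 416**2 + 3*416))) = 1/((3 - 103*(-4 + 173056 + 1248))/(313*(-4 + 173056 + 1248))) = 1/((1/313)*(3 - 103*174300)/174300) = 1/((1/313)*(1/174300)*(3 - 17952900)) = 1/((1/313)*(1/174300)*(-17952897)) = 1/(-5984299/18185300) = -18185300/5984299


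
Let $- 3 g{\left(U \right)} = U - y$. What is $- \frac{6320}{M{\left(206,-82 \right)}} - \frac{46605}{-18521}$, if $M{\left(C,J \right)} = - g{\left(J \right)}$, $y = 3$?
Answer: $\frac{71023917}{314857} \approx 225.58$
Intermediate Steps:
$g{\left(U \right)} = 1 - \frac{U}{3}$ ($g{\left(U \right)} = - \frac{U - 3}{3} = - \frac{-3 + U}{3} = 1 - \frac{U}{3}$)
$M{\left(C,J \right)} = -1 + \frac{J}{3}$ ($M{\left(C,J \right)} = - (1 - \frac{J}{3}) = -1 + \frac{J}{3}$)
$- \frac{6320}{M{\left(206,-82 \right)}} - \frac{46605}{-18521} = - \frac{6320}{-1 + \frac{1}{3} \left(-82\right)} - \frac{46605}{-18521} = - \frac{6320}{-1 - \frac{82}{3}} - - \frac{46605}{18521} = - \frac{6320}{- \frac{85}{3}} + \frac{46605}{18521} = \left(-6320\right) \left(- \frac{3}{85}\right) + \frac{46605}{18521} = \frac{3792}{17} + \frac{46605}{18521} = \frac{71023917}{314857}$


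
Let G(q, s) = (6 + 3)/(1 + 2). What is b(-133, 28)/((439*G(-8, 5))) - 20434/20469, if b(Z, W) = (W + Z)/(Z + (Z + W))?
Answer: -304895539/305520294 ≈ -0.99796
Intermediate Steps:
G(q, s) = 3 (G(q, s) = 9/3 = 9*(1/3) = 3)
b(Z, W) = (W + Z)/(W + 2*Z) (b(Z, W) = (W + Z)/(Z + (W + Z)) = (W + Z)/(W + 2*Z))
b(-133, 28)/((439*G(-8, 5))) - 20434/20469 = ((28 - 133)/(28 + 2*(-133)))/((439*3)) - 20434/20469 = (-105/(28 - 266))/1317 - 20434*1/20469 = (-105/(-238))*(1/1317) - 20434/20469 = -1/238*(-105)*(1/1317) - 20434/20469 = (15/34)*(1/1317) - 20434/20469 = 5/14926 - 20434/20469 = -304895539/305520294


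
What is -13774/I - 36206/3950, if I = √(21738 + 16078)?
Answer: -18103/1975 - 6887*√9454/9454 ≈ -79.997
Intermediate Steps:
I = 2*√9454 (I = √37816 = 2*√9454 ≈ 194.46)
-13774/I - 36206/3950 = -13774*√9454/18908 - 36206/3950 = -6887*√9454/9454 - 36206*1/3950 = -6887*√9454/9454 - 18103/1975 = -18103/1975 - 6887*√9454/9454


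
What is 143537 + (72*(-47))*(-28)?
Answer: 238289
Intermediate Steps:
143537 + (72*(-47))*(-28) = 143537 - 3384*(-28) = 143537 + 94752 = 238289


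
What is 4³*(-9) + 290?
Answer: -286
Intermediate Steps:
4³*(-9) + 290 = 64*(-9) + 290 = -576 + 290 = -286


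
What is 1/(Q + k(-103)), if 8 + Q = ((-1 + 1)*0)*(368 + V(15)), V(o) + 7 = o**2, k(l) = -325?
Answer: -1/333 ≈ -0.0030030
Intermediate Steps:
V(o) = -7 + o**2
Q = -8 (Q = -8 + ((-1 + 1)*0)*(368 + (-7 + 15**2)) = -8 + (0*0)*(368 + (-7 + 225)) = -8 + 0*(368 + 218) = -8 + 0*586 = -8 + 0 = -8)
1/(Q + k(-103)) = 1/(-8 - 325) = 1/(-333) = -1/333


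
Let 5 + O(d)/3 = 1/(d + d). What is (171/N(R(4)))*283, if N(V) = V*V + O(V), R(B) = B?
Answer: 387144/11 ≈ 35195.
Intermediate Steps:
O(d) = -15 + 3/(2*d) (O(d) = -15 + 3/(d + d) = -15 + 3/((2*d)) = -15 + 3*(1/(2*d)) = -15 + 3/(2*d))
N(V) = -15 + V² + 3/(2*V) (N(V) = V*V + (-15 + 3/(2*V)) = V² + (-15 + 3/(2*V)) = -15 + V² + 3/(2*V))
(171/N(R(4)))*283 = (171/(-15 + 4² + (3/2)/4))*283 = (171/(-15 + 16 + (3/2)*(¼)))*283 = (171/(-15 + 16 + 3/8))*283 = (171/(11/8))*283 = (171*(8/11))*283 = (1368/11)*283 = 387144/11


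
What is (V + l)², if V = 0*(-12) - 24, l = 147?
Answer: 15129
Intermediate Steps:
V = -24 (V = 0 - 24 = -24)
(V + l)² = (-24 + 147)² = 123² = 15129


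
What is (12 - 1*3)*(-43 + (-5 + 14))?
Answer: -306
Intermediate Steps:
(12 - 1*3)*(-43 + (-5 + 14)) = (12 - 3)*(-43 + 9) = 9*(-34) = -306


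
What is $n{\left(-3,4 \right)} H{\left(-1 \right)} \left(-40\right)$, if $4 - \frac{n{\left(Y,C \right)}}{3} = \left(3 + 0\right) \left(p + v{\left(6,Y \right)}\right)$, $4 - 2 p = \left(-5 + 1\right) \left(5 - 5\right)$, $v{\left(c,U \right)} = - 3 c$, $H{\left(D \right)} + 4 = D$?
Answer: $31200$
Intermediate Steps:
$H{\left(D \right)} = -4 + D$
$p = 2$ ($p = 2 - \frac{\left(-5 + 1\right) \left(5 - 5\right)}{2} = 2 - \frac{\left(-4\right) 0}{2} = 2 - 0 = 2 + 0 = 2$)
$n{\left(Y,C \right)} = 156$ ($n{\left(Y,C \right)} = 12 - 3 \left(3 + 0\right) \left(2 - 18\right) = 12 - 3 \cdot 3 \left(2 - 18\right) = 12 - 3 \cdot 3 \left(-16\right) = 12 - -144 = 12 + 144 = 156$)
$n{\left(-3,4 \right)} H{\left(-1 \right)} \left(-40\right) = 156 \left(-4 - 1\right) \left(-40\right) = 156 \left(-5\right) \left(-40\right) = \left(-780\right) \left(-40\right) = 31200$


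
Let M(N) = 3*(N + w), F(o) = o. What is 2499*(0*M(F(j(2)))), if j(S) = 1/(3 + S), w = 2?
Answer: 0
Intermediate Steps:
M(N) = 6 + 3*N (M(N) = 3*(N + 2) = 3*(2 + N) = 6 + 3*N)
2499*(0*M(F(j(2)))) = 2499*(0*(6 + 3/(3 + 2))) = 2499*(0*(6 + 3/5)) = 2499*(0*(6 + 3*(⅕))) = 2499*(0*(6 + ⅗)) = 2499*(0*(33/5)) = 2499*0 = 0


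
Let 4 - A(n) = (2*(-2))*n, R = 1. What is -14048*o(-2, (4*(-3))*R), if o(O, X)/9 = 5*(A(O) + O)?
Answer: 3792960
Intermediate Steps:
A(n) = 4 + 4*n (A(n) = 4 - 2*(-2)*n = 4 - (-4)*n = 4 + 4*n)
o(O, X) = 180 + 225*O (o(O, X) = 9*(5*((4 + 4*O) + O)) = 9*(5*(4 + 5*O)) = 9*(20 + 25*O) = 180 + 225*O)
-14048*o(-2, (4*(-3))*R) = -14048*(180 + 225*(-2)) = -14048*(180 - 450) = -14048*(-270) = 3792960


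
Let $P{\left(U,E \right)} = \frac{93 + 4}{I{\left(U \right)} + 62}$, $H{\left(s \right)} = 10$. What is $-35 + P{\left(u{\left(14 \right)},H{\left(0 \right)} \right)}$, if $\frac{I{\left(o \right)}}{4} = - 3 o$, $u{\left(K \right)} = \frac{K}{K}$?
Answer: $- \frac{1653}{50} \approx -33.06$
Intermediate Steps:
$u{\left(K \right)} = 1$
$I{\left(o \right)} = - 12 o$ ($I{\left(o \right)} = 4 \left(- 3 o\right) = - 12 o$)
$P{\left(U,E \right)} = \frac{97}{62 - 12 U}$ ($P{\left(U,E \right)} = \frac{93 + 4}{- 12 U + 62} = \frac{97}{62 - 12 U}$)
$-35 + P{\left(u{\left(14 \right)},H{\left(0 \right)} \right)} = -35 - \frac{97}{-62 + 12 \cdot 1} = -35 - \frac{97}{-62 + 12} = -35 - \frac{97}{-50} = -35 - - \frac{97}{50} = -35 + \frac{97}{50} = - \frac{1653}{50}$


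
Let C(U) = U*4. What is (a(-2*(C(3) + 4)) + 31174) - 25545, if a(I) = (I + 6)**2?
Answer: 6305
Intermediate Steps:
C(U) = 4*U
a(I) = (6 + I)**2
(a(-2*(C(3) + 4)) + 31174) - 25545 = ((6 - 2*(4*3 + 4))**2 + 31174) - 25545 = ((6 - 2*(12 + 4))**2 + 31174) - 25545 = ((6 - 2*16)**2 + 31174) - 25545 = ((6 - 32)**2 + 31174) - 25545 = ((-26)**2 + 31174) - 25545 = (676 + 31174) - 25545 = 31850 - 25545 = 6305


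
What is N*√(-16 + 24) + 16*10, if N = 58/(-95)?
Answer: 160 - 116*√2/95 ≈ 158.27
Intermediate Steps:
N = -58/95 (N = 58*(-1/95) = -58/95 ≈ -0.61053)
N*√(-16 + 24) + 16*10 = -58*√(-16 + 24)/95 + 16*10 = -116*√2/95 + 160 = 160 - 116*√2/95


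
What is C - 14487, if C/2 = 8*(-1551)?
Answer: -39303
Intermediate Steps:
C = -24816 (C = 2*(8*(-1551)) = 2*(-12408) = -24816)
C - 14487 = -24816 - 14487 = -39303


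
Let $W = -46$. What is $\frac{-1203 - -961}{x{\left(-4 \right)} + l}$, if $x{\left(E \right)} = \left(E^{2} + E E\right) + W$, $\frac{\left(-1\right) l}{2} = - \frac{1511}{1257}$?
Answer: $\frac{152097}{7288} \approx 20.87$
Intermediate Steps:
$l = \frac{3022}{1257}$ ($l = - 2 \left(- \frac{1511}{1257}\right) = - 2 \left(\left(-1511\right) \frac{1}{1257}\right) = \left(-2\right) \left(- \frac{1511}{1257}\right) = \frac{3022}{1257} \approx 2.4041$)
$x{\left(E \right)} = -46 + 2 E^{2}$ ($x{\left(E \right)} = \left(E^{2} + E E\right) - 46 = \left(E^{2} + E^{2}\right) - 46 = 2 E^{2} - 46 = -46 + 2 E^{2}$)
$\frac{-1203 - -961}{x{\left(-4 \right)} + l} = \frac{-1203 - -961}{\left(-46 + 2 \left(-4\right)^{2}\right) + \frac{3022}{1257}} = \frac{-1203 + \left(-631 + 1592\right)}{\left(-46 + 2 \cdot 16\right) + \frac{3022}{1257}} = \frac{-1203 + 961}{\left(-46 + 32\right) + \frac{3022}{1257}} = - \frac{242}{-14 + \frac{3022}{1257}} = - \frac{242}{- \frac{14576}{1257}} = \left(-242\right) \left(- \frac{1257}{14576}\right) = \frac{152097}{7288}$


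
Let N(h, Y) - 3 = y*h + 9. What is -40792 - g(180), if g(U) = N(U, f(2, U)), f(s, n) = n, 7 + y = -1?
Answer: -39364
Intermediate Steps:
y = -8 (y = -7 - 1 = -8)
N(h, Y) = 12 - 8*h (N(h, Y) = 3 + (-8*h + 9) = 3 + (9 - 8*h) = 12 - 8*h)
g(U) = 12 - 8*U
-40792 - g(180) = -40792 - (12 - 8*180) = -40792 - (12 - 1440) = -40792 - 1*(-1428) = -40792 + 1428 = -39364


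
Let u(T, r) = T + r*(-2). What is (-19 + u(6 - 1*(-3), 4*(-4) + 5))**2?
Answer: 144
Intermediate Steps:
u(T, r) = T - 2*r
(-19 + u(6 - 1*(-3), 4*(-4) + 5))**2 = (-19 + ((6 - 1*(-3)) - 2*(4*(-4) + 5)))**2 = (-19 + ((6 + 3) - 2*(-16 + 5)))**2 = (-19 + (9 - 2*(-11)))**2 = (-19 + (9 + 22))**2 = (-19 + 31)**2 = 12**2 = 144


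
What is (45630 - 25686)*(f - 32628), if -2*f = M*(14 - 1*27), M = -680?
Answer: -738885312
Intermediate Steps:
f = -4420 (f = -(-340)*(14 - 1*27) = -(-340)*(14 - 27) = -(-340)*(-13) = -½*8840 = -4420)
(45630 - 25686)*(f - 32628) = (45630 - 25686)*(-4420 - 32628) = 19944*(-37048) = -738885312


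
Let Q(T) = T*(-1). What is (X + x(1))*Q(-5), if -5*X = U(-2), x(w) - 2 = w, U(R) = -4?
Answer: 19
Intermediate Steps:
x(w) = 2 + w
Q(T) = -T
X = ⅘ (X = -⅕*(-4) = ⅘ ≈ 0.80000)
(X + x(1))*Q(-5) = (⅘ + (2 + 1))*(-1*(-5)) = (⅘ + 3)*5 = (19/5)*5 = 19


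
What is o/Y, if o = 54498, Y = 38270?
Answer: 27249/19135 ≈ 1.4240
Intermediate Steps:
o/Y = 54498/38270 = 54498*(1/38270) = 27249/19135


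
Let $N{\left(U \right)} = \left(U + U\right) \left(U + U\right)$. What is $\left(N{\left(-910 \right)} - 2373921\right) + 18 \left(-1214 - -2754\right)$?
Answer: $966199$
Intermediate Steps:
$N{\left(U \right)} = 4 U^{2}$ ($N{\left(U \right)} = 2 U 2 U = 4 U^{2}$)
$\left(N{\left(-910 \right)} - 2373921\right) + 18 \left(-1214 - -2754\right) = \left(4 \left(-910\right)^{2} - 2373921\right) + 18 \left(-1214 - -2754\right) = \left(4 \cdot 828100 - 2373921\right) + 18 \left(-1214 + 2754\right) = \left(3312400 - 2373921\right) + 18 \cdot 1540 = 938479 + 27720 = 966199$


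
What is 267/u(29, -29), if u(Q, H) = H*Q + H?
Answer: -89/290 ≈ -0.30690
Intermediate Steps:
u(Q, H) = H + H*Q
267/u(29, -29) = 267/((-29*(1 + 29))) = 267/((-29*30)) = 267/(-870) = 267*(-1/870) = -89/290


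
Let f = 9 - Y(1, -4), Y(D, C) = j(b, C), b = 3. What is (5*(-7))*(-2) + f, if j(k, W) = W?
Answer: 83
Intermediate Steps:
Y(D, C) = C
f = 13 (f = 9 - 1*(-4) = 9 + 4 = 13)
(5*(-7))*(-2) + f = (5*(-7))*(-2) + 13 = -35*(-2) + 13 = 70 + 13 = 83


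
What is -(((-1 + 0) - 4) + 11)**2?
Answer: -36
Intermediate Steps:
-(((-1 + 0) - 4) + 11)**2 = -((-1 - 4) + 11)**2 = -(-5 + 11)**2 = -1*6**2 = -1*36 = -36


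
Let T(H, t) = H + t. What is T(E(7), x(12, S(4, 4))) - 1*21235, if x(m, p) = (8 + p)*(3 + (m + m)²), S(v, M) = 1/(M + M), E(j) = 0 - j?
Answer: -132301/8 ≈ -16538.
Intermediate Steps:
E(j) = -j
S(v, M) = 1/(2*M)
x(m, p) = (3 + 4*m²)*(8 + p) (x(m, p) = (8 + p)*(3 + (2*m)²) = (8 + p)*(3 + 4*m²) = (3 + 4*m²)*(8 + p))
T(E(7), x(12, S(4, 4))) - 1*21235 = (-1*7 + (24 + 3*((½)/4) + 32*12² + 4*((½)/4)*12²)) - 1*21235 = (-7 + (24 + 3*((½)*(¼)) + 32*144 + 4*((½)*(¼))*144)) - 21235 = (-7 + (24 + 3*(⅛) + 4608 + 4*(⅛)*144)) - 21235 = (-7 + (24 + 3/8 + 4608 + 72)) - 21235 = (-7 + 37635/8) - 21235 = 37579/8 - 21235 = -132301/8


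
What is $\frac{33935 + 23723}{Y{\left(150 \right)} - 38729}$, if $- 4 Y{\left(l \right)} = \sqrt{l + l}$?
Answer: $- \frac{8932146728}{5999741689} + \frac{576580 \sqrt{3}}{5999741689} \approx -1.4886$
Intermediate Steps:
$Y{\left(l \right)} = - \frac{\sqrt{2} \sqrt{l}}{4}$ ($Y{\left(l \right)} = - \frac{\sqrt{l + l}}{4} = - \frac{\sqrt{2 l}}{4} = - \frac{\sqrt{2} \sqrt{l}}{4}$)
$\frac{33935 + 23723}{Y{\left(150 \right)} - 38729} = \frac{33935 + 23723}{- \frac{\sqrt{2} \sqrt{150}}{4} - 38729} = \frac{57658}{- \frac{\sqrt{2} \cdot 5 \sqrt{6}}{4} - 38729} = \frac{57658}{- \frac{5 \sqrt{3}}{2} - 38729} = \frac{57658}{-38729 - \frac{5 \sqrt{3}}{2}}$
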